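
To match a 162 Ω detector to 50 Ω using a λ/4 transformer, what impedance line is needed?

Z_qwt ≈ 90 Ω

Z_qwt = √(Z_0·R_L) = √(50 × 162) = √8100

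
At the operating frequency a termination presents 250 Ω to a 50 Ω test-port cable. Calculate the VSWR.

For a purely resistive load, VSWR = R_L/Z_0 or Z_0/R_L (whichever > 1) = 250/50

VSWR ≈ 5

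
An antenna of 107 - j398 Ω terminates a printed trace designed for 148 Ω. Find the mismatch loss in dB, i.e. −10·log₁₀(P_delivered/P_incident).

mismatch loss ≈ 5.47 dB

Γ = (-41 − j398)/(255 − j398), |Γ| = 0.846
|Γ|² = 0.716, so P_del/P_inc = 1 − |Γ|² = 0.284
ML = −10·log₁₀(1 − |Γ|²)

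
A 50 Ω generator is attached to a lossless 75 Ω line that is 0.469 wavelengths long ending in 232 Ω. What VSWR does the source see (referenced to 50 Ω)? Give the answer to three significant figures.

βl = 2π × 0.469 = 169°
tan(βl) = -0.197
Z_in = Z_0·(Z_L + jZ_0·tanβl)/(Z_0 + jZ_L·tanβl) = 176 + j92.4 Ω
Γ_s = (Z_in − Z_s)/(Z_in + Z_s) = (126 + j92.4)/(226 + j92.4), |Γ_s| = 0.64
VSWR = (1 + |Γ_s|)/(1 − |Γ_s|)

VSWR ≈ 4.55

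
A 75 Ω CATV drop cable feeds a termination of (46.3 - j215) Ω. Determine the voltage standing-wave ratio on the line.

Γ = (Z_L − Z_0)/(Z_L + Z_0) = (-28.7 − j215)/(121.3 − j215)
|Γ| = 217/247 = 0.879
VSWR = (1 + |Γ|)/(1 − |Γ|) = 1.88/0.121

VSWR ≈ 15.5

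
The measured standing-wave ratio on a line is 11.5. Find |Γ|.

|Γ| = (S − 1)/(S + 1) = (11.5 − 1)/(11.5 + 1) = 10.5/12.5

|Γ| ≈ 0.84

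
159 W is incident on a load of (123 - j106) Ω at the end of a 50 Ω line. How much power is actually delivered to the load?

P_delivered ≈ 95 W

|Γ| = |(73 − j106)/(173 − j106)| = 0.634
|Γ|² = 0.402
P_refl = |Γ|²·P_inc = 64 W, P_del = (1 − |Γ|²)·P_inc = 95 W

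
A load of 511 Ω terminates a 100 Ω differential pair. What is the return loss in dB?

RL ≈ 3.44 dB

Γ = (511 − 100)/(511 + 100) = 0.673
RL = −20·log₁₀|Γ| = −20·log₁₀(0.673)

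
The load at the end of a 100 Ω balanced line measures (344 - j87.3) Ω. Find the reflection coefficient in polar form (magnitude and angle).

Γ ≈ 0.573 ∠ -8.56°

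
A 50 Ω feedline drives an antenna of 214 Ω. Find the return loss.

Γ = (214 − 50)/(214 + 50) = 0.621
RL = −20·log₁₀|Γ| = −20·log₁₀(0.621)

RL ≈ 4.14 dB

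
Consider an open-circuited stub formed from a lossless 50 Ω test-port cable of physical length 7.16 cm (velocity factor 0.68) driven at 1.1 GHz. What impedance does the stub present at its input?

λ = v/f = 0.68·c / 1.1 GHz = 0.185 m
βl = 2π·l/λ = 2π × 0.386 = 139°
tan(βl) = -0.87
For an open-circuited stub, Z_in = −jZ_0·cot(βl) = −jZ_0/tan(βl)

Z_in ≈ +j57.5 Ω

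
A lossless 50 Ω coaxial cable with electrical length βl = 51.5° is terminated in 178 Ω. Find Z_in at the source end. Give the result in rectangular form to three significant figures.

Z_in ≈ 21.8 − j34.9 Ω

tan(βl) = tan(51.5°) = 1.26
Z_in = Z_0·(Z_L + jZ_0·tanβl)/(Z_0 + jZ_L·tanβl)
     = 50·(178 + j62.9)/(50 + j224)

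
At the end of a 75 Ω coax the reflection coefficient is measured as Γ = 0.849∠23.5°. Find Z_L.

Z_L ≈ 128 + j310 Ω

Z_L = Z_0·(1 + Γ)/(1 − Γ) = 75·(1.78 + j0.339)/(0.221 − j0.339)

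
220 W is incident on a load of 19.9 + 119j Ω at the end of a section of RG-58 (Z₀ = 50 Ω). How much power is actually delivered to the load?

P_delivered ≈ 46 W

|Γ| = |(-30.1 + j119)/(69.9 + j119)| = 0.889
|Γ|² = 0.791
P_refl = |Γ|²·P_inc = 174 W, P_del = (1 − |Γ|²)·P_inc = 46 W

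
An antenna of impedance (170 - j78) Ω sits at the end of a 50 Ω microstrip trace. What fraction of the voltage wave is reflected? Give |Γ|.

Γ = (Z_L − Z_0)/(Z_L + Z_0) = (120 − j78)/(220 − j78)
|Γ| = 143/233

|Γ| ≈ 0.613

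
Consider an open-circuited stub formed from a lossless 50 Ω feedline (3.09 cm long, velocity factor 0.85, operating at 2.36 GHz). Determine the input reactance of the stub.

λ = v/f = 0.85·c / 2.36 GHz = 0.108 m
βl = 2π·l/λ = 2π × 0.286 = 103°
tan(βl) = -4.35
For an open-circuited stub, Z_in = −jZ_0·cot(βl) = −jZ_0/tan(βl)

X_in ≈ 11.5 Ω (inductive)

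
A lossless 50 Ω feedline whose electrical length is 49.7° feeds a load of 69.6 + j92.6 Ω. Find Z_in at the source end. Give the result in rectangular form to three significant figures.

Z_in ≈ 40.6 − j71.7 Ω

tan(βl) = tan(49.7°) = 1.18
Z_in = Z_0·(Z_L + jZ_0·tanβl)/(Z_0 + jZ_L·tanβl)
     = 50·(69.6 + j152)/(-59.2 + j82.1)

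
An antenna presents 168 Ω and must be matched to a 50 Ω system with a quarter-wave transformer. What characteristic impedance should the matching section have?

Z_qwt ≈ 91.7 Ω

Z_qwt = √(Z_0·R_L) = √(50 × 168) = √8400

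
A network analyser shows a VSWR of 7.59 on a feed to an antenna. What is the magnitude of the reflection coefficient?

|Γ| ≈ 0.767

|Γ| = (S − 1)/(S + 1) = (7.59 − 1)/(7.59 + 1) = 6.59/8.59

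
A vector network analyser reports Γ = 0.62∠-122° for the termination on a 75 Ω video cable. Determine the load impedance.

Z_L = Z_0·(1 + Γ)/(1 − Γ) = 75·(0.671 − j0.526)/(1.33 + j0.526)

Z_L ≈ 22.6 − j38.6 Ω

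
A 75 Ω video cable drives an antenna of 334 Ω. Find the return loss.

RL ≈ 3.97 dB

Γ = (334 − 75)/(334 + 75) = 0.633
RL = −20·log₁₀|Γ| = −20·log₁₀(0.633)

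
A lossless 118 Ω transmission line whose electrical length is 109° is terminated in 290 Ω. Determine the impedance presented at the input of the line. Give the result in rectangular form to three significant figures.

Z_in ≈ 52.7 + j33.3 Ω

tan(βl) = tan(109°) = -2.9
Z_in = Z_0·(Z_L + jZ_0·tanβl)/(Z_0 + jZ_L·tanβl)
     = 118·(290 − j343)/(118 − j842)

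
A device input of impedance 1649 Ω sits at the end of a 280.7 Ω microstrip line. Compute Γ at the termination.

Γ = (Z_L − Z_0)/(Z_L + Z_0) = (1649 − 280.7)/(1649 + 280.7) = 1368/1930

Γ = 0.709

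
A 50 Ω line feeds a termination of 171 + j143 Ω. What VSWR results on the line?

VSWR ≈ 5.94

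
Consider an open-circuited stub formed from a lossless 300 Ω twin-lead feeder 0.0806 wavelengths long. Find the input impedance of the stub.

βl = 2π × 0.0806 = 29°
tan(βl) = 0.555
For an open-circuited stub, Z_in = −jZ_0·cot(βl) = −jZ_0/tan(βl)

Z_in ≈ −j541 Ω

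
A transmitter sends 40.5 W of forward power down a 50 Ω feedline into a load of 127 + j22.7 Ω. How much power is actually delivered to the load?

|Γ| = |(77 + j22.7)/(177 + j22.7)| = 0.45
|Γ|² = 0.202
P_refl = |Γ|²·P_inc = 8.2 W, P_del = (1 − |Γ|²)·P_inc = 32.3 W

P_delivered ≈ 32.3 W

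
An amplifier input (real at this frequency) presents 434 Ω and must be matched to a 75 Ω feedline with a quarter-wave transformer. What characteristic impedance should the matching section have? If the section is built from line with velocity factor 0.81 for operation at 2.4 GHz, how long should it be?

Z_qwt = √(Z_0·R_L) = √(75 × 434) = √32550
λ = 0.81·c/f = 0.101 m, so l = λ/4 = 0.0253 m

Z_qwt ≈ 180 Ω; length ≈ 2.53 cm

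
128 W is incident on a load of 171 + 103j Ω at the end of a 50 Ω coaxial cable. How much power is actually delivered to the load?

|Γ| = |(121 + j103)/(221 + j103)| = 0.652
|Γ|² = 0.425
P_refl = |Γ|²·P_inc = 54.4 W, P_del = (1 − |Γ|²)·P_inc = 73.6 W

P_delivered ≈ 73.6 W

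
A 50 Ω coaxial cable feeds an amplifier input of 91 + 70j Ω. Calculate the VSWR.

VSWR ≈ 3.13

Γ = (Z_L − Z_0)/(Z_L + Z_0) = (41 + j70)/(141 + j70)
|Γ| = 81.1/157 = 0.515
VSWR = (1 + |Γ|)/(1 − |Γ|) = 1.52/0.485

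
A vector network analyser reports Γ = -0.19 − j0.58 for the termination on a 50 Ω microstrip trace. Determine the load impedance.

Z_L = Z_0·(1 + Γ)/(1 − Γ) = 50·(0.81 − j0.58)/(1.19 + j0.58)

Z_L ≈ 17.9 − j33.1 Ω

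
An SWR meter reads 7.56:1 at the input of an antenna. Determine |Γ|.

|Γ| ≈ 0.766

|Γ| = (S − 1)/(S + 1) = (7.56 − 1)/(7.56 + 1) = 6.56/8.56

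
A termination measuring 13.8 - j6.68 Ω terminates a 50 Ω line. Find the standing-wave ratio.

VSWR ≈ 3.69

Γ = (Z_L − Z_0)/(Z_L + Z_0) = (-36.2 − j6.68)/(63.8 − j6.68)
|Γ| = 36.8/64.1 = 0.574
VSWR = (1 + |Γ|)/(1 − |Γ|) = 1.57/0.426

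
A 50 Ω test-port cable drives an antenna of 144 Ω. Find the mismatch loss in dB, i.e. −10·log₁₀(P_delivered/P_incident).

Γ = (144 − 50)/(144 + 50) = 0.485
|Γ|² = 0.235, so P_del/P_inc = 1 − |Γ|² = 0.765
ML = −10·log₁₀(1 − |Γ|²)

mismatch loss ≈ 1.16 dB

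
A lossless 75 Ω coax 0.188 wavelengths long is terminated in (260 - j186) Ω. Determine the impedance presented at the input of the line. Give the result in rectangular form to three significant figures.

Z_in ≈ 14.9 − j18.4 Ω

βl = 2π × 0.188 = 67.7°
tan(βl) = tan(67.7°) = 2.44
Z_in = Z_0·(Z_L + jZ_0·tanβl)/(Z_0 + jZ_L·tanβl)
     = 75·(260 − j3.31)/(528 + j633)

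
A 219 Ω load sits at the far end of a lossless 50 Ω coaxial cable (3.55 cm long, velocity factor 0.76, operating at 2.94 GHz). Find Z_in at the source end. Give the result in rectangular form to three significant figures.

Z_in ≈ 97.3 + j102 Ω

λ = v/f = 0.76·c / 2.94 GHz = 0.0776 m
βl = 2π·l/λ = 2π × 0.458 = 165°
tan(βl) = tan(165°) = -0.272
Z_in = Z_0·(Z_L + jZ_0·tanβl)/(Z_0 + jZ_L·tanβl)
     = 50·(219 − j13.6)/(50 − j59.5)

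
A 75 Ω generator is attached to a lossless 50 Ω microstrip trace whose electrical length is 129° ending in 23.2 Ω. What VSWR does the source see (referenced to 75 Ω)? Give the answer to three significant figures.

VSWR ≈ 2.25

tan(βl) = -1.23
Z_in = Z_0·(Z_L + jZ_0·tanβl)/(Z_0 + jZ_L·tanβl) = 44.1 − j36.5 Ω
Γ_s = (Z_in − Z_s)/(Z_in + Z_s) = (-30.9 − j36.5)/(119 − j36.5), |Γ_s| = 0.384
VSWR = (1 + |Γ_s|)/(1 − |Γ_s|)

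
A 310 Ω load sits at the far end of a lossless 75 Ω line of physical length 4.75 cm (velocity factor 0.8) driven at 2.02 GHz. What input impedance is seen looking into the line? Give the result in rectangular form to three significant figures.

Z_in ≈ 47.1 + j87.3 Ω

λ = v/f = 0.8·c / 2.02 GHz = 0.119 m
βl = 2π·l/λ = 2π × 0.4 = 144°
tan(βl) = tan(144°) = -0.729
Z_in = Z_0·(Z_L + jZ_0·tanβl)/(Z_0 + jZ_L·tanβl)
     = 75·(310 − j54.6)/(75 − j226)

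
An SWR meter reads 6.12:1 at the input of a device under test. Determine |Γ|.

|Γ| ≈ 0.719

|Γ| = (S − 1)/(S + 1) = (6.12 − 1)/(6.12 + 1) = 5.12/7.12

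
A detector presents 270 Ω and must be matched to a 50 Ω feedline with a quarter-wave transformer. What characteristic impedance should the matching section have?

Z_qwt = √(Z_0·R_L) = √(50 × 270) = √13500

Z_qwt ≈ 116 Ω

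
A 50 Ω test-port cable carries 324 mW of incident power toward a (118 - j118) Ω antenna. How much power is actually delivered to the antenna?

P_delivered ≈ 181 mW

|Γ| = |(68 − j118)/(168 − j118)| = 0.663
|Γ|² = 0.44
P_refl = |Γ|²·P_inc = 143 mW, P_del = (1 − |Γ|²)·P_inc = 181 mW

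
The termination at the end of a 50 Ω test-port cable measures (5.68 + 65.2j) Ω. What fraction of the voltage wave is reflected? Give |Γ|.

|Γ| ≈ 0.919

Γ = (Z_L − Z_0)/(Z_L + Z_0) = (-44.32 + j65.2)/(55.68 + j65.2)
|Γ| = 78.8/85.7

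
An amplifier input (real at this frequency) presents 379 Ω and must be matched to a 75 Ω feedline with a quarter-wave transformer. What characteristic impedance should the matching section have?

Z_qwt = √(Z_0·R_L) = √(75 × 379) = √28420

Z_qwt ≈ 169 Ω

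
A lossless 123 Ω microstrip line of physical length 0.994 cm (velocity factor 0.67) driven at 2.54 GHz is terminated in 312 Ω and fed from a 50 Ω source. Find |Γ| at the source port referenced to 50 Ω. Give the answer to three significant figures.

λ = v/f = 0.67·c / 2.54 GHz = 0.0791 m
βl = 2π·l/λ = 2π × 0.126 = 45.2°
tan(βl) = 1.01
Z_in = Z_0·(Z_L + jZ_0·tanβl)/(Z_0 + jZ_L·tanβl) = 83.5 − j89.4 Ω
Γ_s = (Z_in − Z_s)/(Z_in + Z_s) = (33.5 − j89.4)/(133 − j89.4), |Γ_s| = 0.594

|Γ| ≈ 0.594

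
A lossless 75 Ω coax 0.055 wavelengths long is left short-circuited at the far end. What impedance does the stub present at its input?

βl = 2π × 0.055 = 19.8°
tan(βl) = 0.36
For a short-circuited stub, Z_in = jZ_0·tan(βl)

Z_in ≈ +j27 Ω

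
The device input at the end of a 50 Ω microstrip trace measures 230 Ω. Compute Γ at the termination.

Γ = (Z_L − Z_0)/(Z_L + Z_0) = (230 − 50)/(230 + 50) = 180/280

Γ = 0.643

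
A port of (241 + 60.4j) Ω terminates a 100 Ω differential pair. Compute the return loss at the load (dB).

Γ = (141 + j60.4)/(341 + j60.4), |Γ| = 0.443
RL = −20·log₁₀|Γ| = −20·log₁₀(0.443)

RL ≈ 7.07 dB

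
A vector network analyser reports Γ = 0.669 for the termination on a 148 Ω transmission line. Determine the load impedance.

Z_L = Z_0·(1 + Γ)/(1 − Γ) = 148·(1.67)/(0.331)

Z_L ≈ 746 Ω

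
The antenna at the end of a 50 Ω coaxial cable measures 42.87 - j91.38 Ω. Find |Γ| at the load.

|Γ| ≈ 0.703

Γ = (Z_L − Z_0)/(Z_L + Z_0) = (-7.13 − j91.38)/(92.87 − j91.38)
|Γ| = 91.7/130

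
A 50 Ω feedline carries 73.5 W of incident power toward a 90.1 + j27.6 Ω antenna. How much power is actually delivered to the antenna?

|Γ| = |(40.1 + j27.6)/(140.1 + j27.6)| = 0.341
|Γ|² = 0.116
P_refl = |Γ|²·P_inc = 8.54 W, P_del = (1 − |Γ|²)·P_inc = 65 W

P_delivered ≈ 65 W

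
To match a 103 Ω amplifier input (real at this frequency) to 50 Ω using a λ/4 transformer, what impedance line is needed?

Z_qwt = √(Z_0·R_L) = √(50 × 103) = √5150

Z_qwt ≈ 71.8 Ω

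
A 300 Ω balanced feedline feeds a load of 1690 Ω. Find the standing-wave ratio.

VSWR ≈ 5.63

Γ = (1690 − 300)/(1690 + 300) = 0.698
VSWR = (1 + 0.698)/(1 − 0.698)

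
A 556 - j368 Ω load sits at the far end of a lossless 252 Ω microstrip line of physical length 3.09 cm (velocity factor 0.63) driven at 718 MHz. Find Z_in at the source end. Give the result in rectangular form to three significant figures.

λ = v/f = 0.63·c / 718 MHz = 0.263 m
βl = 2π·l/λ = 2π × 0.117 = 42.3°
tan(βl) = tan(42.3°) = 0.909
Z_in = Z_0·(Z_L + jZ_0·tanβl)/(Z_0 + jZ_L·tanβl)
     = 252·(556 − j139)/(586 + j505)

Z_in ≈ 108 − j152 Ω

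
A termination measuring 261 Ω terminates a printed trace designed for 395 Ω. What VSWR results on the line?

VSWR ≈ 1.51

For a purely resistive load, VSWR = R_L/Z_0 or Z_0/R_L (whichever > 1) = 395/261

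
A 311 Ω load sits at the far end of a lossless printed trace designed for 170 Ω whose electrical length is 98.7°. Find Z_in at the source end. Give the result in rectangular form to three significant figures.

tan(βl) = tan(98.7°) = -6.54
Z_in = Z_0·(Z_L + jZ_0·tanβl)/(Z_0 + jZ_L·tanβl)
     = 170·(311 − j1110)/(170 − j2030)

Z_in ≈ 94.4 + j18.1 Ω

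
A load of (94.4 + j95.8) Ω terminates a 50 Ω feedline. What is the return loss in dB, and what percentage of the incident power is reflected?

Γ = (44.4 + j95.8)/(144.4 + j95.8), |Γ| = 0.609
RL = −20·log₁₀(0.609) = 4.3 dB
P_refl/P_inc = |Γ|² = 0.371

RL ≈ 4.3 dB; 37.1% of incident power reflected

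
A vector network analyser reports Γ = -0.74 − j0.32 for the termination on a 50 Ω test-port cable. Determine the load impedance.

Z_L ≈ 5.59 − j10.2 Ω

Z_L = Z_0·(1 + Γ)/(1 − Γ) = 50·(0.26 − j0.32)/(1.74 + j0.32)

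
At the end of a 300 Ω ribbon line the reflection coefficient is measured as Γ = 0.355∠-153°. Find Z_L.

Z_L ≈ 149 − j55 Ω

Z_L = Z_0·(1 + Γ)/(1 − Γ) = 300·(0.684 − j0.161)/(1.32 + j0.161)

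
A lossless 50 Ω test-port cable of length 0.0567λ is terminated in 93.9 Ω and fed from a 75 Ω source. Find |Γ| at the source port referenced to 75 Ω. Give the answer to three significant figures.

βl = 2π × 0.0567 = 20.4°
tan(βl) = 0.372
Z_in = Z_0·(Z_L + jZ_0·tanβl)/(Z_0 + jZ_L·tanβl) = 71.8 − j31.6 Ω
Γ_s = (Z_in − Z_s)/(Z_in + Z_s) = (-3.18 − j31.6)/(147 − j31.6), |Γ_s| = 0.211

|Γ| ≈ 0.211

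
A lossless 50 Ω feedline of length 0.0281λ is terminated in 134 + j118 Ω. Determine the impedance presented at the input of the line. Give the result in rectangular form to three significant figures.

Z_in ≈ 245 + j16.7 Ω

βl = 2π × 0.0281 = 10.1°
tan(βl) = tan(10.1°) = 0.178
Z_in = Z_0·(Z_L + jZ_0·tanβl)/(Z_0 + jZ_L·tanβl)
     = 50·(134 + j127)/(28.9 + j23.9)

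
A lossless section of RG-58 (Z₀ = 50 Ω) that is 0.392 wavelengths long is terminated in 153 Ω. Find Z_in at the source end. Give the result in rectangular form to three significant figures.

βl = 2π × 0.392 = 141°
tan(βl) = tan(141°) = -0.806
Z_in = Z_0·(Z_L + jZ_0·tanβl)/(Z_0 + jZ_L·tanβl)
     = 50·(153 − j40.3)/(50 − j123)

Z_in ≈ 35.6 + j47.6 Ω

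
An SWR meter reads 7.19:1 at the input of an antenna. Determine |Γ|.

|Γ| = (S − 1)/(S + 1) = (7.19 − 1)/(7.19 + 1) = 6.19/8.19

|Γ| ≈ 0.756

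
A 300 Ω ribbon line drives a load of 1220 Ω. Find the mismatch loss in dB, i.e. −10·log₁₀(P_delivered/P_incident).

mismatch loss ≈ 1.98 dB

Γ = (1220 − 300)/(1220 + 300) = 0.605
|Γ|² = 0.366, so P_del/P_inc = 1 − |Γ|² = 0.634
ML = −10·log₁₀(1 − |Γ|²)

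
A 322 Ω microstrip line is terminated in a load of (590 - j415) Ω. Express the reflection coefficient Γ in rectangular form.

Γ = (Z_L − Z_0)/(Z_L + Z_0) = (268 − j415)/(912 − j415)

Γ ≈ 0.415 − j0.266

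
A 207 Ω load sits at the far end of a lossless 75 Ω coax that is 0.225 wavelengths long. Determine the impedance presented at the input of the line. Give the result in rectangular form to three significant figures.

βl = 2π × 0.225 = 81°
tan(βl) = tan(81°) = 6.31
Z_in = Z_0·(Z_L + jZ_0·tanβl)/(Z_0 + jZ_L·tanβl)
     = 75·(207 + j474)/(75 + j1310)

Z_in ≈ 27.8 − j10.3 Ω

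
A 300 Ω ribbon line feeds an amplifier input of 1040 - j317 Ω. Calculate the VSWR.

VSWR ≈ 3.82

Γ = (Z_L − Z_0)/(Z_L + Z_0) = (740 − j317)/(1340 − j317)
|Γ| = 805/1380 = 0.585
VSWR = (1 + |Γ|)/(1 − |Γ|) = 1.58/0.415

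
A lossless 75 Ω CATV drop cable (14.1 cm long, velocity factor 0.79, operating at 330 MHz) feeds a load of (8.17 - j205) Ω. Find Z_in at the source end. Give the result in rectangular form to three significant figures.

Z_in ≈ 0.963 + j0.979 Ω

λ = v/f = 0.79·c / 330 MHz = 0.718 m
βl = 2π·l/λ = 2π × 0.196 = 70.7°
tan(βl) = tan(70.7°) = 2.85
Z_in = Z_0·(Z_L + jZ_0·tanβl)/(Z_0 + jZ_L·tanβl)
     = 75·(8.17 + j8.91)/(660 + j23.3)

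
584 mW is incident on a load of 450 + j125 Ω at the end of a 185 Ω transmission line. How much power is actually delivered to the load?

P_delivered ≈ 464 mW

|Γ| = |(265 + j125)/(635 + j125)| = 0.453
|Γ|² = 0.205
P_refl = |Γ|²·P_inc = 120 mW, P_del = (1 − |Γ|²)·P_inc = 464 mW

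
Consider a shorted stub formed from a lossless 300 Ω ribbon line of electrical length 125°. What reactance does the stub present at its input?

tan(βl) = -1.43
For a shorted stub, Z_in = jZ_0·tan(βl)

X_in ≈ -428 Ω (capacitive)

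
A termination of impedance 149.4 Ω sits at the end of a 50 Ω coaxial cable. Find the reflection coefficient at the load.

Γ = 0.498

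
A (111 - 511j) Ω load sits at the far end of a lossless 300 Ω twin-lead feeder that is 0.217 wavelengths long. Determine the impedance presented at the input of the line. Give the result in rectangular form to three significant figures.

βl = 2π × 0.217 = 78.1°
tan(βl) = tan(78.1°) = 4.75
Z_in = Z_0·(Z_L + jZ_0·tanβl)/(Z_0 + jZ_L·tanβl)
     = 300·(111 + j915)/(2730 + j528)

Z_in ≈ 30.5 + j94.7 Ω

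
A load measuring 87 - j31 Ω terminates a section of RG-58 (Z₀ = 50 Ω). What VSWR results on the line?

Γ = (Z_L − Z_0)/(Z_L + Z_0) = (37 − j31)/(137 − j31)
|Γ| = 48.3/140 = 0.344
VSWR = (1 + |Γ|)/(1 − |Γ|) = 1.34/0.656

VSWR ≈ 2.05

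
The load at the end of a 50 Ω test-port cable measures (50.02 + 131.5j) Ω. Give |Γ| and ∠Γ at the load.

Γ = (Z_L − Z_0)/(Z_L + Z_0) = (0.02 + j131.5)/(100 + j131.5)
|Γ| = 132/165 = 0.796

Γ ≈ 0.796 ∠ 37.2°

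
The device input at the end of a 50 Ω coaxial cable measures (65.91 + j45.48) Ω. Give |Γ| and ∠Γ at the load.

Γ = (Z_L − Z_0)/(Z_L + Z_0) = (15.91 + j45.48)/(115.9 + j45.48)
|Γ| = 48.2/125 = 0.387

Γ ≈ 0.387 ∠ 49.3°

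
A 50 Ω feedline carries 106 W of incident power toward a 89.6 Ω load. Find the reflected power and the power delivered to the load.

Γ = (89.6 − 50)/(89.6 + 50) = 0.284
|Γ|² = 0.0805
P_refl = |Γ|²·P_inc = 8.53 W, P_del = (1 − |Γ|²)·P_inc = 97.5 W

P_reflected ≈ 8.53 W; P_delivered ≈ 97.5 W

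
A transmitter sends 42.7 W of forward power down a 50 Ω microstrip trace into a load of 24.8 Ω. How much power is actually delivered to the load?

Γ = (24.8 − 50)/(24.8 + 50) = -0.337
|Γ|² = 0.114
P_refl = |Γ|²·P_inc = 4.85 W, P_del = (1 − |Γ|²)·P_inc = 37.9 W

P_delivered ≈ 37.9 W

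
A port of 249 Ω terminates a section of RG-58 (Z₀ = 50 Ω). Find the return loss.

RL ≈ 3.54 dB

Γ = (249 − 50)/(249 + 50) = 0.666
RL = −20·log₁₀|Γ| = −20·log₁₀(0.666)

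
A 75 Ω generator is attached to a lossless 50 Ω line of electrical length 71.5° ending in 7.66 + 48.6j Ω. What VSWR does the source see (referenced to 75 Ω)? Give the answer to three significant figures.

VSWR ≈ 10.6

tan(βl) = 2.99
Z_in = Z_0·(Z_L + jZ_0·tanβl)/(Z_0 + jZ_L·tanβl) = 19.8 − j99.2 Ω
Γ_s = (Z_in − Z_s)/(Z_in + Z_s) = (-55.2 − j99.2)/(94.8 − j99.2), |Γ_s| = 0.827
VSWR = (1 + |Γ_s|)/(1 − |Γ_s|)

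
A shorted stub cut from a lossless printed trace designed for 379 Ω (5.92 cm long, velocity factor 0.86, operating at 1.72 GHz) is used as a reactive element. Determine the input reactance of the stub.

λ = v/f = 0.86·c / 1.72 GHz = 0.15 m
βl = 2π·l/λ = 2π × 0.395 = 142°
tan(βl) = -0.779
For a shorted stub, Z_in = jZ_0·tan(βl)

X_in ≈ -295 Ω (capacitive)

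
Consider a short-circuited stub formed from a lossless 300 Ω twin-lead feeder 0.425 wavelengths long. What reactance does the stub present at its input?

βl = 2π × 0.425 = 153°
tan(βl) = -0.51
For a short-circuited stub, Z_in = jZ_0·tan(βl)

X_in ≈ -153 Ω (capacitive)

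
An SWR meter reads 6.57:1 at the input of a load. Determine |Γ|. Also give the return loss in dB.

|Γ| ≈ 0.736; return loss ≈ 2.66 dB

|Γ| = (S − 1)/(S + 1) = (6.57 − 1)/(6.57 + 1) = 5.57/7.57
RL = −20·log₁₀|Γ| = −20·log₁₀(0.736)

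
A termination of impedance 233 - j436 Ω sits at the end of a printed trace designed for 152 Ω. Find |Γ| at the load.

Γ = (Z_L − Z_0)/(Z_L + Z_0) = (81 − j436)/(385 − j436)
|Γ| = 443/582

|Γ| ≈ 0.762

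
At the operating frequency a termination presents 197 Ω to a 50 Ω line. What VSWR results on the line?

VSWR ≈ 3.94

For a purely resistive load, VSWR = R_L/Z_0 or Z_0/R_L (whichever > 1) = 197/50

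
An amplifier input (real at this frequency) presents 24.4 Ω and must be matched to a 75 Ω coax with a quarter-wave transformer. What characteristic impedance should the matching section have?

Z_qwt ≈ 42.8 Ω

Z_qwt = √(Z_0·R_L) = √(75 × 24.4) = √1830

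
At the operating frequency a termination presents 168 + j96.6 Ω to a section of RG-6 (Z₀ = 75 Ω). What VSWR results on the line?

Γ = (Z_L − Z_0)/(Z_L + Z_0) = (93 + j96.6)/(243 + j96.6)
|Γ| = 134/261 = 0.513
VSWR = (1 + |Γ|)/(1 − |Γ|) = 1.51/0.487

VSWR ≈ 3.1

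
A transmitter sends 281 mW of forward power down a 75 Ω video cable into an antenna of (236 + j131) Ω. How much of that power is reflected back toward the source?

P_reflected ≈ 106 mW

|Γ| = |(161 + j131)/(311 + j131)| = 0.615
|Γ|² = 0.378
P_refl = |Γ|²·P_inc = 106 mW, P_del = (1 − |Γ|²)·P_inc = 175 mW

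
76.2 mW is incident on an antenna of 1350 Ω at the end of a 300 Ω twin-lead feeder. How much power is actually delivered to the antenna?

P_delivered ≈ 45.3 mW

Γ = (1350 − 300)/(1350 + 300) = 0.636
|Γ|² = 0.405
P_refl = |Γ|²·P_inc = 30.9 mW, P_del = (1 − |Γ|²)·P_inc = 45.3 mW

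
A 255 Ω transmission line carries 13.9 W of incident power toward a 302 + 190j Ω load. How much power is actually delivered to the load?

|Γ| = |(47 + j190)/(557 + j190)| = 0.333
|Γ|² = 0.111
P_refl = |Γ|²·P_inc = 1.54 W, P_del = (1 − |Γ|²)·P_inc = 12.4 W

P_delivered ≈ 12.4 W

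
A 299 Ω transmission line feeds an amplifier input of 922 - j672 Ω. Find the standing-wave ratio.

VSWR ≈ 4.84

Γ = (Z_L − Z_0)/(Z_L + Z_0) = (623 − j672)/(1221 − j672)
|Γ| = 916/1390 = 0.657
VSWR = (1 + |Γ|)/(1 − |Γ|) = 1.66/0.343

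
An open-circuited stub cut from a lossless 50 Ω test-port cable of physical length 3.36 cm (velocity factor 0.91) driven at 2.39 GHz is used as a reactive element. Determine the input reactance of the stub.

λ = v/f = 0.91·c / 2.39 GHz = 0.114 m
βl = 2π·l/λ = 2π × 0.294 = 106°
tan(βl) = -3.51
For an open-circuited stub, Z_in = −jZ_0·cot(βl) = −jZ_0/tan(βl)

X_in ≈ 14.2 Ω (inductive)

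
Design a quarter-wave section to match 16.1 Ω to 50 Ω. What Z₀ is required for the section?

Z_qwt = √(Z_0·R_L) = √(50 × 16.1) = √805

Z_qwt ≈ 28.4 Ω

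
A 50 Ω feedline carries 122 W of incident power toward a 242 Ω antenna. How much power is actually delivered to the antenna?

P_delivered ≈ 69.3 W

Γ = (242 − 50)/(242 + 50) = 0.658
|Γ|² = 0.432
P_refl = |Γ|²·P_inc = 52.7 W, P_del = (1 − |Γ|²)·P_inc = 69.3 W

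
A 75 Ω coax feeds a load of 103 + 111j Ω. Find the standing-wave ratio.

VSWR ≈ 3.4

Γ = (Z_L − Z_0)/(Z_L + Z_0) = (28 + j111)/(178 + j111)
|Γ| = 114/210 = 0.546
VSWR = (1 + |Γ|)/(1 − |Γ|) = 1.55/0.454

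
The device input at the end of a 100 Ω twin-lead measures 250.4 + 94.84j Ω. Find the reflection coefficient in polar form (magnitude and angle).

Γ ≈ 0.49 ∠ 17.1°

Γ = (Z_L − Z_0)/(Z_L + Z_0) = (150.4 + j94.84)/(350.4 + j94.84)
|Γ| = 178/363 = 0.49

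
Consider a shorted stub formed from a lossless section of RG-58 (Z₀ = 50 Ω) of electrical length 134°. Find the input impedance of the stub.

Z_in ≈ −j51.8 Ω

tan(βl) = -1.04
For a shorted stub, Z_in = jZ_0·tan(βl)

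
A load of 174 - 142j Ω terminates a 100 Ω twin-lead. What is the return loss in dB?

Γ = (74 − j142)/(274 − j142), |Γ| = 0.519
RL = −20·log₁₀|Γ| = −20·log₁₀(0.519)

RL ≈ 5.7 dB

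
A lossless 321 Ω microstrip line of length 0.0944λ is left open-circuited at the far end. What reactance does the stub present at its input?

X_in ≈ -476 Ω (capacitive)

βl = 2π × 0.0944 = 34°
tan(βl) = 0.674
For an open-circuited stub, Z_in = −jZ_0·cot(βl) = −jZ_0/tan(βl)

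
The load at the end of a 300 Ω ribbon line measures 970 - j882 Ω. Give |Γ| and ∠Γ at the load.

Γ ≈ 0.716 ∠ -18°

Γ = (Z_L − Z_0)/(Z_L + Z_0) = (670 − j882)/(1270 − j882)
|Γ| = 1110/1550 = 0.716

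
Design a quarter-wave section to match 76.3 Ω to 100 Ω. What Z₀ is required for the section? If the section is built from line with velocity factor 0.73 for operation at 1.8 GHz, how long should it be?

Z_qwt ≈ 87.3 Ω; length ≈ 3.04 cm

Z_qwt = √(Z_0·R_L) = √(100 × 76.3) = √7630
λ = 0.73·c/f = 0.122 m, so l = λ/4 = 0.0304 m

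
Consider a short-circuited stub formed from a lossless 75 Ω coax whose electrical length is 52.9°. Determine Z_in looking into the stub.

tan(βl) = 1.32
For a short-circuited stub, Z_in = jZ_0·tan(βl)

Z_in ≈ +j99.2 Ω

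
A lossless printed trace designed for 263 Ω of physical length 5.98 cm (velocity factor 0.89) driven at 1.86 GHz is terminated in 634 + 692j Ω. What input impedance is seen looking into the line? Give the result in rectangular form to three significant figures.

Z_in ≈ 102 + j271 Ω

λ = v/f = 0.89·c / 1.86 GHz = 0.144 m
βl = 2π·l/λ = 2π × 0.417 = 150°
tan(βl) = tan(150°) = -0.578
Z_in = Z_0·(Z_L + jZ_0·tanβl)/(Z_0 + jZ_L·tanβl)
     = 263·(634 + j540)/(663 − j366)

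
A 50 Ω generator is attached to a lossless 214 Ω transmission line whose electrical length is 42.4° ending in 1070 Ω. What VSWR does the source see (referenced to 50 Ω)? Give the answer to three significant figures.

tan(βl) = 0.913
Z_in = Z_0·(Z_L + jZ_0·tanβl)/(Z_0 + jZ_L·tanβl) = 89.8 − j215 Ω
Γ_s = (Z_in − Z_s)/(Z_in + Z_s) = (39.8 − j215)/(140 − j215), |Γ_s| = 0.852
VSWR = (1 + |Γ_s|)/(1 − |Γ_s|)

VSWR ≈ 12.5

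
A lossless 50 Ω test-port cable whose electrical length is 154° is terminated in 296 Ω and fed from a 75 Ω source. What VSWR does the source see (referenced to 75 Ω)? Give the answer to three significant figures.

tan(βl) = -0.488
Z_in = Z_0·(Z_L + jZ_0·tanβl)/(Z_0 + jZ_L·tanβl) = 39.2 + j88.9 Ω
Γ_s = (Z_in − Z_s)/(Z_in + Z_s) = (-35.8 + j88.9)/(114 + j88.9), |Γ_s| = 0.662
VSWR = (1 + |Γ_s|)/(1 − |Γ_s|)

VSWR ≈ 4.92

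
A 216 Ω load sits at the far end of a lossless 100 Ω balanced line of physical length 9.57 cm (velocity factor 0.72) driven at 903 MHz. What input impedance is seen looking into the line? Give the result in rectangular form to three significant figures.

λ = v/f = 0.72·c / 903 MHz = 0.239 m
βl = 2π·l/λ = 2π × 0.4 = 144°
tan(βl) = tan(144°) = -0.726
Z_in = Z_0·(Z_L + jZ_0·tanβl)/(Z_0 + jZ_L·tanβl)
     = 100·(216 − j72.6)/(100 − j157)

Z_in ≈ 95.4 + j76.9 Ω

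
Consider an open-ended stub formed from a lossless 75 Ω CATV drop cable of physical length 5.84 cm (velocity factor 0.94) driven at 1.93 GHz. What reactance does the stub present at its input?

X_in ≈ 103 Ω (inductive)

λ = v/f = 0.94·c / 1.93 GHz = 0.146 m
βl = 2π·l/λ = 2π × 0.4 = 144°
tan(βl) = -0.73
For an open-ended stub, Z_in = −jZ_0·cot(βl) = −jZ_0/tan(βl)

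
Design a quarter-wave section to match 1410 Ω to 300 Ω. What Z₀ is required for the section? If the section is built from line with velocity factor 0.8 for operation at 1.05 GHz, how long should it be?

Z_qwt ≈ 650 Ω; length ≈ 5.71 cm

Z_qwt = √(Z_0·R_L) = √(300 × 1410) = √423000
λ = 0.8·c/f = 0.229 m, so l = λ/4 = 0.0571 m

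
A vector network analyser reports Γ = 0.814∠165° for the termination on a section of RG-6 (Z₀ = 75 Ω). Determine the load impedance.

Z_L ≈ 7.82 + j9.77 Ω

Z_L = Z_0·(1 + Γ)/(1 − Γ) = 75·(0.214 + j0.211)/(1.79 − j0.211)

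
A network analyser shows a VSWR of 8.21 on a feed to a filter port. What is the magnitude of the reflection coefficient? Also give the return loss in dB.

|Γ| = (S − 1)/(S + 1) = (8.21 − 1)/(8.21 + 1) = 7.21/9.21
RL = −20·log₁₀|Γ| = −20·log₁₀(0.783)

|Γ| ≈ 0.783; return loss ≈ 2.13 dB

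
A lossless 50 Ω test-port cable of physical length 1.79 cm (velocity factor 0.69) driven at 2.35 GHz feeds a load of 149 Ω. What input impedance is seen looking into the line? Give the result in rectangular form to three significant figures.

λ = v/f = 0.69·c / 2.35 GHz = 0.0881 m
βl = 2π·l/λ = 2π × 0.203 = 73.2°
tan(βl) = tan(73.2°) = 3.3
Z_in = Z_0·(Z_L + jZ_0·tanβl)/(Z_0 + jZ_L·tanβl)
     = 50·(149 + j165)/(50 + j492)

Z_in ≈ 18.1 − j13.3 Ω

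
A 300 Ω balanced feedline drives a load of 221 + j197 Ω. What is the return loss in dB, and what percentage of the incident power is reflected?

Γ = (-79 + j197)/(521 + j197), |Γ| = 0.381
RL = −20·log₁₀(0.381) = 8.38 dB
P_refl/P_inc = |Γ|² = 0.145

RL ≈ 8.38 dB; 14.5% of incident power reflected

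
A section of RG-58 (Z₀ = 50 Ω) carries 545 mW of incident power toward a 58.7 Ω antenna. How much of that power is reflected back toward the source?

Γ = (58.7 − 50)/(58.7 + 50) = 0.08
|Γ|² = 0.00641
P_refl = |Γ|²·P_inc = 3.49 mW, P_del = (1 − |Γ|²)·P_inc = 542 mW

P_reflected ≈ 3.49 mW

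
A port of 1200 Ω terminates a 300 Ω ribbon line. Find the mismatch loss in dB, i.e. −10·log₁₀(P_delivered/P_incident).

mismatch loss ≈ 1.94 dB

Γ = (1200 − 300)/(1200 + 300) = 0.6
|Γ|² = 0.36, so P_del/P_inc = 1 − |Γ|² = 0.64
ML = −10·log₁₀(1 − |Γ|²)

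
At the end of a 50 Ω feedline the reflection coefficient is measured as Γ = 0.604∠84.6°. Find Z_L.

Z_L ≈ 25.4 + j48.1 Ω

Z_L = Z_0·(1 + Γ)/(1 − Γ) = 50·(1.06 + j0.601)/(0.943 − j0.601)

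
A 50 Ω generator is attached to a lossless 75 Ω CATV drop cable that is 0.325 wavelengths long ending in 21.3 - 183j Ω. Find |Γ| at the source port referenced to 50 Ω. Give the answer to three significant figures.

βl = 2π × 0.325 = 117°
tan(βl) = -1.96
Z_in = Z_0·(Z_L + jZ_0·tanβl)/(Z_0 + jZ_L·tanβl) = 7.05 + j86.1 Ω
Γ_s = (Z_in − Z_s)/(Z_in + Z_s) = (-43 + j86.1)/(57 + j86.1), |Γ_s| = 0.932

|Γ| ≈ 0.932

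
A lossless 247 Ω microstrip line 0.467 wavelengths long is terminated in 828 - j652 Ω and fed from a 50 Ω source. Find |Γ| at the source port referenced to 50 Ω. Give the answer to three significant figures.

βl = 2π × 0.467 = 168°
tan(βl) = -0.21
Z_in = Z_0·(Z_L + jZ_0·tanβl)/(Z_0 + jZ_L·tanβl) = 1240 + j390 Ω
Γ_s = (Z_in − Z_s)/(Z_in + Z_s) = (1190 + j390)/(1290 + j390), |Γ_s| = 0.929

|Γ| ≈ 0.929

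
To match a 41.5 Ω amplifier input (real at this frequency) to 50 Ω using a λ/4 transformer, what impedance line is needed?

Z_qwt = √(Z_0·R_L) = √(50 × 41.5) = √2075

Z_qwt ≈ 45.6 Ω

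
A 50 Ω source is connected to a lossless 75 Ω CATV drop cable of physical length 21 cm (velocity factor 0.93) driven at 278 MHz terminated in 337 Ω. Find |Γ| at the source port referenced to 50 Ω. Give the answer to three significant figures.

λ = v/f = 0.93·c / 278 MHz = 1 m
βl = 2π·l/λ = 2π × 0.209 = 75.3°
tan(βl) = 3.82
Z_in = Z_0·(Z_L + jZ_0·tanβl)/(Z_0 + jZ_L·tanβl) = 17.8 − j18.6 Ω
Γ_s = (Z_in − Z_s)/(Z_in + Z_s) = (-32.2 − j18.6)/(67.8 − j18.6), |Γ_s| = 0.529

|Γ| ≈ 0.529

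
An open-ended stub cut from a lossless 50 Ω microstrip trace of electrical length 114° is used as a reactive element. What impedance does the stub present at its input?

Z_in ≈ +j22.3 Ω

tan(βl) = -2.25
For an open-ended stub, Z_in = −jZ_0·cot(βl) = −jZ_0/tan(βl)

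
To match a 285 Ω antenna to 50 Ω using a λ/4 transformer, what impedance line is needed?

Z_qwt = √(Z_0·R_L) = √(50 × 285) = √14250

Z_qwt ≈ 119 Ω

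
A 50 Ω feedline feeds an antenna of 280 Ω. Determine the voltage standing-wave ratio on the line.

Γ = (280 − 50)/(280 + 50) = 0.697
VSWR = (1 + 0.697)/(1 − 0.697)

VSWR ≈ 5.6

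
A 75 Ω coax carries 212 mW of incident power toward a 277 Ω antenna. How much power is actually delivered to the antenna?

Γ = (277 − 75)/(277 + 75) = 0.574
|Γ|² = 0.329
P_refl = |Γ|²·P_inc = 69.8 mW, P_del = (1 − |Γ|²)·P_inc = 142 mW

P_delivered ≈ 142 mW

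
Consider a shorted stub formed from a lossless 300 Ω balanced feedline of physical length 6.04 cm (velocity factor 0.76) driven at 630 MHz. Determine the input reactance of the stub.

λ = v/f = 0.76·c / 630 MHz = 0.362 m
βl = 2π·l/λ = 2π × 0.167 = 60.1°
tan(βl) = 1.74
For a shorted stub, Z_in = jZ_0·tan(βl)

X_in ≈ 521 Ω (inductive)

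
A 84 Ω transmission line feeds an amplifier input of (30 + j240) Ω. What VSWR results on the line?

VSWR ≈ 26

Γ = (Z_L − Z_0)/(Z_L + Z_0) = (-54 + j240)/(114 + j240)
|Γ| = 246/266 = 0.926
VSWR = (1 + |Γ|)/(1 − |Γ|) = 1.93/0.0741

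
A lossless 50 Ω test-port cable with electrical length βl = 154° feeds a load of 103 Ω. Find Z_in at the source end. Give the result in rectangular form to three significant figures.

Z_in ≈ 63.5 + j39.4 Ω

tan(βl) = tan(154°) = -0.488
Z_in = Z_0·(Z_L + jZ_0·tanβl)/(Z_0 + jZ_L·tanβl)
     = 50·(103 − j24.4)/(50 − j50.2)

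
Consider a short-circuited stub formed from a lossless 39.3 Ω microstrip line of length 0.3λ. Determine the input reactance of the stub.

X_in ≈ -121 Ω (capacitive)

βl = 2π × 0.3 = 108°
tan(βl) = -3.08
For a short-circuited stub, Z_in = jZ_0·tan(βl)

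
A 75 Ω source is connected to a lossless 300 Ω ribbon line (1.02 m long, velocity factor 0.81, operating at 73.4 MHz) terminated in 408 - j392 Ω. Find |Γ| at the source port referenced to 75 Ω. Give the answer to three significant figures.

λ = v/f = 0.81·c / 73.4 MHz = 3.31 m
βl = 2π·l/λ = 2π × 0.308 = 111°
tan(βl) = -2.62
Z_in = Z_0·(Z_L + jZ_0·tanβl)/(Z_0 + jZ_L·tanβl) = 173 + j232 Ω
Γ_s = (Z_in − Z_s)/(Z_in + Z_s) = (97.9 + j232)/(248 + j232), |Γ_s| = 0.742

|Γ| ≈ 0.742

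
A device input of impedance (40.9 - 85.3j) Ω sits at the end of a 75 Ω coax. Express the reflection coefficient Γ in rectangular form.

Γ ≈ 0.161 − j0.618

Γ = (Z_L − Z_0)/(Z_L + Z_0) = (-34.1 − j85.3)/(115.9 − j85.3)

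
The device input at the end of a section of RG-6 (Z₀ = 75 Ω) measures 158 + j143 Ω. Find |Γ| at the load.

|Γ| ≈ 0.605

Γ = (Z_L − Z_0)/(Z_L + Z_0) = (83 + j143)/(233 + j143)
|Γ| = 165/273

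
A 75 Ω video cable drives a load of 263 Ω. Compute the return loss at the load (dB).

RL ≈ 5.1 dB

Γ = (263 − 75)/(263 + 75) = 0.556
RL = −20·log₁₀|Γ| = −20·log₁₀(0.556)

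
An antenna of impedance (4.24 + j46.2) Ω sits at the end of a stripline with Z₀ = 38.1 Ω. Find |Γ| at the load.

|Γ| ≈ 0.914

Γ = (Z_L − Z_0)/(Z_L + Z_0) = (-33.86 + j46.2)/(42.34 + j46.2)
|Γ| = 57.3/62.7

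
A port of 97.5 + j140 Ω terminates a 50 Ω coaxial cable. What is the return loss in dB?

RL ≈ 2.77 dB

Γ = (47.5 + j140)/(147.5 + j140), |Γ| = 0.727
RL = −20·log₁₀|Γ| = −20·log₁₀(0.727)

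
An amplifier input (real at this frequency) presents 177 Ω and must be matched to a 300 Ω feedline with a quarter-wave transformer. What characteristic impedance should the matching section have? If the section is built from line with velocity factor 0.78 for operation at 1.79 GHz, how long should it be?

Z_qwt = √(Z_0·R_L) = √(300 × 177) = √53100
λ = 0.78·c/f = 0.131 m, so l = λ/4 = 0.0327 m

Z_qwt ≈ 230 Ω; length ≈ 3.27 cm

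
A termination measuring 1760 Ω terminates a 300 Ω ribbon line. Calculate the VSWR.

Γ = (1760 − 300)/(1760 + 300) = 0.709
VSWR = (1 + 0.709)/(1 − 0.709)

VSWR ≈ 5.87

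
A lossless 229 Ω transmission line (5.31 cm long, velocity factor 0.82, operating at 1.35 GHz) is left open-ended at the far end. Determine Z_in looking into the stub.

λ = v/f = 0.82·c / 1.35 GHz = 0.182 m
βl = 2π·l/λ = 2π × 0.291 = 105°
tan(βl) = -3.76
For an open-ended stub, Z_in = −jZ_0·cot(βl) = −jZ_0/tan(βl)

Z_in ≈ +j61 Ω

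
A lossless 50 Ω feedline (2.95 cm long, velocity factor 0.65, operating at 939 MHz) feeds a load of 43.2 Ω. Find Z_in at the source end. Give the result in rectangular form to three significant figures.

λ = v/f = 0.65·c / 939 MHz = 0.208 m
βl = 2π·l/λ = 2π × 0.142 = 51.1°
tan(βl) = tan(51.1°) = 1.24
Z_in = Z_0·(Z_L + jZ_0·tanβl)/(Z_0 + jZ_L·tanβl)
     = 50·(43.2 + j62.1)/(50 + j53.6)

Z_in ≈ 51 + j7.32 Ω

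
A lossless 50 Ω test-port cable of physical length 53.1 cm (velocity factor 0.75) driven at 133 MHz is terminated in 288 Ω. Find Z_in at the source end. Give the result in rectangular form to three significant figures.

λ = v/f = 0.75·c / 133 MHz = 1.69 m
βl = 2π·l/λ = 2π × 0.314 = 113°
tan(βl) = tan(113°) = -2.36
Z_in = Z_0·(Z_L + jZ_0·tanβl)/(Z_0 + jZ_L·tanβl)
     = 50·(288 − j118)/(50 − j679)

Z_in ≈ 10.2 + j20.5 Ω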